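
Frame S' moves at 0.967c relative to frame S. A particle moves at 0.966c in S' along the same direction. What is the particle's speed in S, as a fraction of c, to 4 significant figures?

u ≈ 0.9994c

Relativistic velocity addition: u = (u' + v)/(1 + u'v/c²)
= (0.966 + 0.967)/(1 + 0.966×0.967) = 1.933/1.93412 = 0.9994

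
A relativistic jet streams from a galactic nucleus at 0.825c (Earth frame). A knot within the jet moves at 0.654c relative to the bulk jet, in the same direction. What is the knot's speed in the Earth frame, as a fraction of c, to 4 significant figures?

Relativistic velocity addition: u = (u' + v)/(1 + u'v/c²)
= (0.654 + 0.825)/(1 + 0.654×0.825) = 1.479/1.53955 = 0.9607

u ≈ 0.9607c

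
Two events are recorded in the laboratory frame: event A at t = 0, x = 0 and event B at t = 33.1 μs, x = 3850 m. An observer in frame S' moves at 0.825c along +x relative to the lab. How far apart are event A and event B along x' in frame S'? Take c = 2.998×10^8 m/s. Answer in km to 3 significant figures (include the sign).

Δx' ≈ -7.67 km

γ = 1/√(1 − 0.825²) = 1.7695
Δx' = γ(Δx − vΔt) = 1.7695 × (3850 m − 0.825×(2.998×10^8 m/s)×33.1×10^-6 s)
= 1.7695 × (-4336.8 m) = -7.67 km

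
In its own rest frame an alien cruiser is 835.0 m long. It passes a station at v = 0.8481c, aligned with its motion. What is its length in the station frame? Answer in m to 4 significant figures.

L ≈ 442.4 m

γ = 1/√(1 − 0.8481²) = 1.88738
Length contraction: L = L₀/γ = 835.0/1.88738 = 442.4 m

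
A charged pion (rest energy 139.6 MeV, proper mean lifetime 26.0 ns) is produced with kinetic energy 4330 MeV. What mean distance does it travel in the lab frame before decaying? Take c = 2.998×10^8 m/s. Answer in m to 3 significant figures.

γ = 1 + K/(m₀c²) = 1 + 4330/139.6 = 32.017
β = √(1 − 1/γ²) = 0.99951
Dilated lifetime: γτ₀ = 32.017 × 26.0 ns = 832.45 ns
d = βc·γτ₀ = 0.99951 × (2.998×10^8 m/s) × 8.3245×10^-7 s = 249 m

d ≈ 249 m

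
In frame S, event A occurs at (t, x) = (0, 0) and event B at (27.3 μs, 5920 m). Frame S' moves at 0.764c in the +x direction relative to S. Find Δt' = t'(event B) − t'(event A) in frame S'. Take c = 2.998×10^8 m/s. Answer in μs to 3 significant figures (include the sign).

γ = 1/√(1 − 0.764²) = 1.5499
Δt' = γ(Δt − vΔx/c²) = 1.5499 × (27.3 μs − 0.764×5920 m / (2.998×10^8 m/s))
= 1.5499 × (12.214 μs) = 18.9 μs

Δt' ≈ 18.9 μs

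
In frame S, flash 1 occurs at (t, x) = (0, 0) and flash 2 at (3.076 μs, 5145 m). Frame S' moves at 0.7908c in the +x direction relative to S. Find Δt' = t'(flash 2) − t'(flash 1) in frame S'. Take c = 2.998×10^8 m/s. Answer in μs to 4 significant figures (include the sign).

Δt' ≈ -17.15 μs

γ = 1/√(1 − 0.7908²) = 1.63379
Δt' = γ(Δt − vΔx/c²) = 1.63379 × (3.076 μs − 0.7908×5145 m / (2.998×10^8 m/s))
= 1.63379 × (-10.4953 μs) = -17.15 μs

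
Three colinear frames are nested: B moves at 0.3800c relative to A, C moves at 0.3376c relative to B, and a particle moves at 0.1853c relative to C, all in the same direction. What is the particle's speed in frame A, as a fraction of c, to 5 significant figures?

Compose boost 2: (0.3376 + 0.3800)/(1 + 0.3376×0.3800) = 0.71760/1.128288 = 0.6360078
Compose boost 3: (0.1853 + 0.6360078)/(1 + 0.1853×0.6360078) = 0.8213078/1.117852 = 0.73472

u ≈ 0.73472c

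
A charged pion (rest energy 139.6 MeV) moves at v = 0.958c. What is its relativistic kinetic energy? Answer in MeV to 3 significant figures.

K ≈ 347 MeV

γ = 1/√(1 − 0.958²) = 3.4871
K = (γ − 1)m₀c² = (3.4871 − 1) × 139.6 MeV = 2.4871 × 139.6 MeV = 347 MeV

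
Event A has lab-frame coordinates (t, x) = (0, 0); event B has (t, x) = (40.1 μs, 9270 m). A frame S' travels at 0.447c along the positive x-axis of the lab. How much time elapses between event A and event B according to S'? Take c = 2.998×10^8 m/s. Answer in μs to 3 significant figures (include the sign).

γ = 1/√(1 − 0.447²) = 1.1179
Δt' = γ(Δt − vΔx/c²) = 1.1179 × (40.1 μs − 0.447×9270 m / (2.998×10^8 m/s))
= 1.1179 × (26.278 μs) = 29.4 μs

Δt' ≈ 29.4 μs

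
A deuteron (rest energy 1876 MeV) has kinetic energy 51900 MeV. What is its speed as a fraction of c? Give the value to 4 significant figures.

γ = 1 + K/(m₀c²) = 1 + 51900/1876 = 28.6652
β = √(1 − 1/γ²) = 0.9994

β ≈ 0.9994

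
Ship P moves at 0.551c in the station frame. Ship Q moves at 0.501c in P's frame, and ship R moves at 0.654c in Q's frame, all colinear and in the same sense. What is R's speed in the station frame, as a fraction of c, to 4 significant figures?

Compose boost 2: (0.501 + 0.551)/(1 + 0.501×0.551) = 1.052/1.27605 = 0.824418
Compose boost 3: (0.654 + 0.824418)/(1 + 0.654×0.824418) = 1.47842/1.53917 = 0.9605

u ≈ 0.9605c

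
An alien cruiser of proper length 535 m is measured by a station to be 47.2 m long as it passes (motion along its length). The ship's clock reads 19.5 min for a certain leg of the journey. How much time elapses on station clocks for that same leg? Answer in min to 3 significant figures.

Δt ≈ 221 min

Length contraction ⇒ γ = L₀/L = 535/47.2 = 11.335
Time dilation: Δt = γτ₀ = 11.335 × 19.5 min = 221 min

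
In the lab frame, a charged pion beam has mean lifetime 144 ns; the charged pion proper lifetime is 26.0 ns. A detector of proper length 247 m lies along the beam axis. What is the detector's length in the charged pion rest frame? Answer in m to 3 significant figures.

L ≈ 44.6 m

Time dilation ⇒ γ = Δt/τ₀ = 144/26.0 = 5.5385
Length contraction: L = L₀/γ = 247/5.5385 = 44.6 m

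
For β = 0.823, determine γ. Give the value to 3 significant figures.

γ = 1/√(1 − β²) = 1/√(1 − 0.823²) = 1/√(0.32267) = 1.76

γ ≈ 1.76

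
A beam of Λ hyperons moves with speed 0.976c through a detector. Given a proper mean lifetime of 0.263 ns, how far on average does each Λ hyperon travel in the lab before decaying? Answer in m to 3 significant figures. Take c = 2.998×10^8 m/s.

γ = 1/√(1 − 0.976²) = 4.5920
Dilated lifetime: Δt = γτ₀ = 4.5920 × 0.263 ns = 1.2077 ns
d = vΔt = 0.976c × 1.2077 ns = 2.9260×10^8 m/s × 1.2077×10^-9 s = 0.353 m

d ≈ 0.353 m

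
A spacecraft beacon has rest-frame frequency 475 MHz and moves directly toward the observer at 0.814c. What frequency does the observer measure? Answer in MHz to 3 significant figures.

f_obs ≈ 1480 MHz

Relativistic Doppler: f_obs = f_src √((1+β)/(1−β))
= 475 × √(1.8140/0.18600) = 475 × 3.1229 = 1480 MHz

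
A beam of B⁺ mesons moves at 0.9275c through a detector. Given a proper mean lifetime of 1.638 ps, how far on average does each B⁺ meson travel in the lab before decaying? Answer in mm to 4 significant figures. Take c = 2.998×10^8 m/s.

d ≈ 1.218 mm

γ = 1/√(1 − 0.9275²) = 2.67506
Dilated lifetime: Δt = γτ₀ = 2.67506 × 1.638 ps = 4.38175 ps
d = vΔt = 0.9275c × 4.38175 ps = 2.78064×10^8 m/s × 4.38175×10^-12 s = 1.218 mm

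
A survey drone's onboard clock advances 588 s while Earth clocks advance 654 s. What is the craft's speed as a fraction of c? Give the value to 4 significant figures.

β ≈ 0.4378

γ = Δt/τ₀ = 654/588 = 1.11224
β = √(1 − 1/γ²) = √(1 − 1/1.11224²) = 0.4378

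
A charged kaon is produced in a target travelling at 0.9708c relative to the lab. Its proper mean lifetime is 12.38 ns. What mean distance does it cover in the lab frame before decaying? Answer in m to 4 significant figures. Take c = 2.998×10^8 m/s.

γ = 1/√(1 − 0.9708²) = 4.16857
Dilated lifetime: Δt = γτ₀ = 4.16857 × 12.38 ns = 51.6069 ns
d = vΔt = 0.9708c × 51.6069 ns = 2.91046×10^8 m/s × 5.16069×10^-8 s = 15.02 m

d ≈ 15.02 m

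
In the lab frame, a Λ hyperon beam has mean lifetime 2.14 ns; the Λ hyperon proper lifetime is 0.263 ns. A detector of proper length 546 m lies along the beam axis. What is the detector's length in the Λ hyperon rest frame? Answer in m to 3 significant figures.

Time dilation ⇒ γ = Δt/τ₀ = 2.14/0.263 = 8.1369
Length contraction: L = L₀/γ = 546/8.1369 = 67.1 m

L ≈ 67.1 m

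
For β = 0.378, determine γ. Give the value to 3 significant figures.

γ = 1/√(1 − β²) = 1/√(1 − 0.378²) = 1/√(0.85712) = 1.08

γ ≈ 1.08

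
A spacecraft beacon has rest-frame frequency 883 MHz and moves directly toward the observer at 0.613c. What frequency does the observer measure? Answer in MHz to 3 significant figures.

f_obs ≈ 1800 MHz

Relativistic Doppler: f_obs = f_src √((1+β)/(1−β))
= 883 × √(1.6130/0.38700) = 883 × 2.0416 = 1800 MHz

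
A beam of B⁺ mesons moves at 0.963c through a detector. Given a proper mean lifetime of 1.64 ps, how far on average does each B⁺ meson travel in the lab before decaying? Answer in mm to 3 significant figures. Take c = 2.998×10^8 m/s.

γ = 1/√(1 − 0.963²) = 3.7106
Dilated lifetime: Δt = γτ₀ = 3.7106 × 1.64 ps = 6.0853 ps
d = vΔt = 0.963c × 6.0853 ps = 2.8871×10^8 m/s × 6.0853×10^-12 s = 1.76 mm

d ≈ 1.76 mm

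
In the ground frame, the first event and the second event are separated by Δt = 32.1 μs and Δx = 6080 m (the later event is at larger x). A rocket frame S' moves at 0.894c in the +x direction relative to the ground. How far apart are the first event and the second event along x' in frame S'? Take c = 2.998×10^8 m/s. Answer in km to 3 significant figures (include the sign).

Δx' ≈ -5.63 km

γ = 1/√(1 − 0.894²) = 2.2318
Δx' = γ(Δx − vΔt) = 2.2318 × (6080 m − 0.894×(2.998×10^8 m/s)×32.1×10^-6 s)
= 2.2318 × (-2523.5 m) = -5.63 km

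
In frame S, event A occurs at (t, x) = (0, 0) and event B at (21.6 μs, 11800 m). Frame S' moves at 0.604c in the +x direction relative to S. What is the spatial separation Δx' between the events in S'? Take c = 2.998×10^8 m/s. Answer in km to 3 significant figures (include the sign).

γ = 1/√(1 − 0.604²) = 1.2547
Δx' = γ(Δx − vΔt) = 1.2547 × (11800 m − 0.604×(2.998×10^8 m/s)×21.6×10^-6 s)
= 1.2547 × (7888.7 m) = 9.90 km

Δx' ≈ 9.90 km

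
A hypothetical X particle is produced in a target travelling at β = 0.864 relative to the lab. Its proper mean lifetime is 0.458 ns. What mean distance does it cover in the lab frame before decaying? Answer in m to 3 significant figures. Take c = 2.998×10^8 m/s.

γ = 1/√(1 − 0.864²) = 1.9861
Dilated lifetime: Δt = γτ₀ = 1.9861 × 0.458 ns = 0.90965 ns
d = vΔt = 0.864c × 0.90965 ns = 2.5903×10^8 m/s × 9.0965×10^-10 s = 0.236 m

d ≈ 0.236 m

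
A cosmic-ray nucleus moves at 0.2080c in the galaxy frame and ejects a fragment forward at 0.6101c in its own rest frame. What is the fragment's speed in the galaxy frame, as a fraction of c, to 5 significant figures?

Compose boost 2: (0.6101 + 0.2080)/(1 + 0.6101×0.2080) = 0.81810/1.126901 = 0.72597

u ≈ 0.72597c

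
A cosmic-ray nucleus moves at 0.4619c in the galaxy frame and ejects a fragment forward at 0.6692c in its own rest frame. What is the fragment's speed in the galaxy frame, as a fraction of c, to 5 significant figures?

u ≈ 0.86403c

Compose boost 2: (0.6692 + 0.4619)/(1 + 0.6692×0.4619) = 1.1311/1.309103 = 0.86403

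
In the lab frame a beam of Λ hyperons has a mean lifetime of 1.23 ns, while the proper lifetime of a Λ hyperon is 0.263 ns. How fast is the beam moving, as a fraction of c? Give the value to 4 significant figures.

β ≈ 0.9769

γ = Δt/τ₀ = 1.23/0.263 = 4.67681
β = √(1 − 1/γ²) = √(1 − 1/4.67681²) = 0.9769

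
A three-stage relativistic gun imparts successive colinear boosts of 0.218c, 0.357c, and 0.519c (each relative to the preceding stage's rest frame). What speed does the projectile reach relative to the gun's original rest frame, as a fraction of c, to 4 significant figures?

Compose boost 2: (0.357 + 0.218)/(1 + 0.357×0.218) = 0.5750/1.07783 = 0.533481
Compose boost 3: (0.519 + 0.533481)/(1 + 0.519×0.533481) = 1.05248/1.27688 = 0.8243

u ≈ 0.8243c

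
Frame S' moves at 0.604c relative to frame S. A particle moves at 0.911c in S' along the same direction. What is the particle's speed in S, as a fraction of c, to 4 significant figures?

u ≈ 0.9773c

Relativistic velocity addition: u = (u' + v)/(1 + u'v/c²)
= (0.911 + 0.604)/(1 + 0.911×0.604) = 1.515/1.55024 = 0.9773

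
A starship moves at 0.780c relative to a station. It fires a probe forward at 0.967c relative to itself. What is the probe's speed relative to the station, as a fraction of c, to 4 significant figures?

Relativistic velocity addition: u = (u' + v)/(1 + u'v/c²)
= (0.967 + 0.780)/(1 + 0.967×0.780) = 1.747/1.75426 = 0.9959

u ≈ 0.9959c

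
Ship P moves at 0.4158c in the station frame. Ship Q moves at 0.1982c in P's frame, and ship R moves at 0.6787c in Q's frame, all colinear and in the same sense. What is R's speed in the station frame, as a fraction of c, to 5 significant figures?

u ≈ 0.89961c

Compose boost 2: (0.1982 + 0.4158)/(1 + 0.1982×0.4158) = 0.61400/1.082412 = 0.5672519
Compose boost 3: (0.6787 + 0.5672519)/(1 + 0.6787×0.5672519) = 1.245952/1.384994 = 0.89961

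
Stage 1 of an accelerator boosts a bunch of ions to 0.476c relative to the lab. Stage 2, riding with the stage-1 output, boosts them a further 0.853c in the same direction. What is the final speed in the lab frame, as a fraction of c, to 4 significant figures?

Compose boost 2: (0.853 + 0.476)/(1 + 0.853×0.476) = 1.329/1.40603 = 0.9452

u ≈ 0.9452c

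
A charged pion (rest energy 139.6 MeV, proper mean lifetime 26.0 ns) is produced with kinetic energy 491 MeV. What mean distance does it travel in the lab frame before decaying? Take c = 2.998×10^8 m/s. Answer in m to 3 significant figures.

d ≈ 34.3 m

γ = 1 + K/(m₀c²) = 1 + 491/139.6 = 4.5172
β = √(1 − 1/γ²) = 0.97519
Dilated lifetime: γτ₀ = 4.5172 × 26.0 ns = 117.45 ns
d = βc·γτ₀ = 0.97519 × (2.998×10^8 m/s) × 1.1745×10^-7 s = 34.3 m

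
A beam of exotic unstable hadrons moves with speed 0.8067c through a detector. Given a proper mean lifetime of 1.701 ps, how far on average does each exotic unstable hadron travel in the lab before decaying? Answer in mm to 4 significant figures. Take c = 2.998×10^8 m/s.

γ = 1/√(1 − 0.8067²) = 1.69216
Dilated lifetime: Δt = γτ₀ = 1.69216 × 1.701 ps = 2.87836 ps
d = vΔt = 0.8067c × 2.87836 ps = 2.41849×10^8 m/s × 2.87836×10^-12 s = 0.6961 mm

d ≈ 0.6961 mm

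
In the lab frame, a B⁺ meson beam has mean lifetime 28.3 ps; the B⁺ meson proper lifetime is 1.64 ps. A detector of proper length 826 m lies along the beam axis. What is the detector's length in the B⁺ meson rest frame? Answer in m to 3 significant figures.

Time dilation ⇒ γ = Δt/τ₀ = 28.3/1.64 = 17.256
Length contraction: L = L₀/γ = 826/17.256 = 47.9 m

L ≈ 47.9 m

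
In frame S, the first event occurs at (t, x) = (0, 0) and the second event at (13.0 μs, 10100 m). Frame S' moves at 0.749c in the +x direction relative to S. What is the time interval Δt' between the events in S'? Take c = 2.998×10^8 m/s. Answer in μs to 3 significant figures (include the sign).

Δt' ≈ -18.5 μs

γ = 1/√(1 − 0.749²) = 1.5093
Δt' = γ(Δt − vΔx/c²) = 1.5093 × (13.0 μs − 0.749×10100 m / (2.998×10^8 m/s))
= 1.5093 × (-12.233 μs) = -18.5 μs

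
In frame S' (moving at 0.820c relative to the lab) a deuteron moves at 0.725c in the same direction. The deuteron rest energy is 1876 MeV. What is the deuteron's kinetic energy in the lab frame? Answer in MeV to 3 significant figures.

u_lab = (0.725 + 0.820)/(1 + 0.725×0.820) = 0.968956
γ = 1/√(1 − 0.968956²) = 4.0447
K = (γ − 1)m₀c² = (4.0447 − 1) × 1876 = 3.0447 × 1876 = 5710 MeV

K ≈ 5710 MeV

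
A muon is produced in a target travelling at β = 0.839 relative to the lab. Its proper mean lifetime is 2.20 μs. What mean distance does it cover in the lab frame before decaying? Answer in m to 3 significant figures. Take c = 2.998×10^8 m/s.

d ≈ 1020 m

γ = 1/√(1 − 0.839²) = 1.8378
Dilated lifetime: Δt = γτ₀ = 1.8378 × 2.20 μs = 4.0431 μs
d = vΔt = 0.839c × 4.0431 μs = 2.5153×10^8 m/s × 4.0431×10^-6 s = 1020 m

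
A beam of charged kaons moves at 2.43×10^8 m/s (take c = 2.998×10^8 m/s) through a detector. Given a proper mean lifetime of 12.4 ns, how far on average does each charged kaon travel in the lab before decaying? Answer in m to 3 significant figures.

β = v/c = 2.43×10^8 / 2.998×10^8 = 0.81054
γ = 1/√(1 − 0.81054²) = 1.7074
Dilated lifetime: Δt = γτ₀ = 1.7074 × 12.4 ns = 21.172 ns
d = vΔt = 0.81054c × 21.172 ns = 2.4300×10^8 m/s × 2.1172×10^-8 s = 5.14 m

d ≈ 5.14 m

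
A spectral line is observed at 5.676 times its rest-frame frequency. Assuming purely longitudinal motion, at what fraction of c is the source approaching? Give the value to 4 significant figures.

f_obs/f_src = √((1+β)/(1−β)) = 5.676  ⇒  (1+β)/(1−β) = 32.2170
β = |1 − D²|/(1 + D²) = |1 − 32.2170|/(1 + 32.2170) = 0.9398

β ≈ 0.9398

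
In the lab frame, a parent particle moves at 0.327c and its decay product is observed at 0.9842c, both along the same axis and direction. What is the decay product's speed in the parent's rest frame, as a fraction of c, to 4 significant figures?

Inverse velocity addition: u' = (u − v)/(1 − uv/c²)
= (0.9842 − 0.327)/(1 − 0.9842×0.327) = 0.6572/0.678167 = 0.9691

u' ≈ 0.9691c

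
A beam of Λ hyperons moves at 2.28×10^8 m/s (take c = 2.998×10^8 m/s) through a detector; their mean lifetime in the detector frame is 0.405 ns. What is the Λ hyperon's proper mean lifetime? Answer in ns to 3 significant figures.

β = v/c = 2.28×10^8 / 2.998×10^8 = 0.76051
γ = 1/√(1 − 0.76051²) = 1.5400
Proper time: τ₀ = Δt/γ = 0.405/1.5400 = 0.263 ns

τ₀ ≈ 0.263 ns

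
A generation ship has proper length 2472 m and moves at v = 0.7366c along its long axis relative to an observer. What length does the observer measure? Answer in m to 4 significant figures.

γ = 1/√(1 − 0.7366²) = 1.47857
Length contraction: L = L₀/γ = 2472/1.47857 = 1672 m

L ≈ 1672 m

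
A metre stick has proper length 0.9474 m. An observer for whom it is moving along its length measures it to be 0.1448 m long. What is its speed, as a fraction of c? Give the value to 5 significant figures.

γ = L₀/L = 0.9474/0.1448 = 6.542818
β = √(1 − 1/γ²) = 0.98825

β ≈ 0.98825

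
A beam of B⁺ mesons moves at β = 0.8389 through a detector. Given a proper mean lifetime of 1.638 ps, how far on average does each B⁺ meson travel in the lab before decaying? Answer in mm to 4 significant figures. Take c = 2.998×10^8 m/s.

γ = 1/√(1 − 0.8389²) = 1.83727
Dilated lifetime: Δt = γτ₀ = 1.83727 × 1.638 ps = 3.00945 ps
d = vΔt = 0.8389c × 3.00945 ps = 2.51502×10^8 m/s × 3.00945×10^-12 s = 0.7569 mm

d ≈ 0.7569 mm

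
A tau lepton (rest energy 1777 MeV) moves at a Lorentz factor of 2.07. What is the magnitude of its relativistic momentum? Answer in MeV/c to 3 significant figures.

p ≈ 3220 MeV/c

β = √(1 − 1/γ²) = √(1 − 1/2.07²) = 0.87557
p = γβm₀c = 2.07 × 0.87557 × 1777 MeV/c = 3220 MeV/c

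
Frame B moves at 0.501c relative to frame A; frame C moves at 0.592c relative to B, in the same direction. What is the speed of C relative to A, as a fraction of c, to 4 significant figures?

u ≈ 0.8430c

Compose boost 2: (0.592 + 0.501)/(1 + 0.592×0.501) = 1.093/1.29659 = 0.8430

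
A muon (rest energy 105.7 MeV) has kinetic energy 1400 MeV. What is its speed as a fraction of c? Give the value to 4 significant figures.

β ≈ 0.9975

γ = 1 + K/(m₀c²) = 1 + 1400/105.7 = 14.2450
β = √(1 − 1/γ²) = 0.9975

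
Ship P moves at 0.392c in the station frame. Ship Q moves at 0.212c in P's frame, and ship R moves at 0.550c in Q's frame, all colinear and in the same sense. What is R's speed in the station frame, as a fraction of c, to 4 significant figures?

Compose boost 2: (0.212 + 0.392)/(1 + 0.212×0.392) = 0.6040/1.08310 = 0.557657
Compose boost 3: (0.550 + 0.557657)/(1 + 0.550×0.557657) = 1.10766/1.30671 = 0.8477

u ≈ 0.8477c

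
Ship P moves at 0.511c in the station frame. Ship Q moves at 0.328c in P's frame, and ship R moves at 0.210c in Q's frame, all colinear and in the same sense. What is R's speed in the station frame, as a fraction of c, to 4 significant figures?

u ≈ 0.8068c

Compose boost 2: (0.328 + 0.511)/(1 + 0.328×0.511) = 0.8390/1.16761 = 0.718563
Compose boost 3: (0.210 + 0.718563)/(1 + 0.210×0.718563) = 0.928563/1.15090 = 0.8068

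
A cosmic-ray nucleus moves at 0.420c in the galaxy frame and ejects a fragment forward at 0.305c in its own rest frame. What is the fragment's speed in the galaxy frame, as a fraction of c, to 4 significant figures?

Compose boost 2: (0.305 + 0.420)/(1 + 0.305×0.420) = 0.7250/1.12810 = 0.6427

u ≈ 0.6427c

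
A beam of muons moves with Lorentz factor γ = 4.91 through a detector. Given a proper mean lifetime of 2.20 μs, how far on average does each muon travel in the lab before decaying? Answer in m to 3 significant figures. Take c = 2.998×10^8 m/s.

d ≈ 3170 m

β = √(1 − 1/γ²) = √(1 − 1/4.91²) = 0.97904
Dilated lifetime: Δt = γτ₀ = 4.91 × 2.20 μs = 10.802 μs
d = vΔt = 0.97904c × 10.802 μs = 2.9352×10^8 m/s × 1.0802×10^-5 s = 3170 m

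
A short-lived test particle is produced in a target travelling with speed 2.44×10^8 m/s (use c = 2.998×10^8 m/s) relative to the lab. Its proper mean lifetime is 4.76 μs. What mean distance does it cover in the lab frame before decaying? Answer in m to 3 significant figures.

β = v/c = 2.44×10^8 / 2.998×10^8 = 0.81388
γ = 1/√(1 − 0.81388²) = 1.7211
Dilated lifetime: Δt = γτ₀ = 1.7211 × 4.76 μs = 8.1922 μs
d = vΔt = 0.81388c × 8.1922 μs = 2.4400×10^8 m/s × 8.1922×10^-6 s = 2000 m

d ≈ 2000 m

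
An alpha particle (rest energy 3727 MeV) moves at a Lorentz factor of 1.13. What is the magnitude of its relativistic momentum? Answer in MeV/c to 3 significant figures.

β = √(1 − 1/γ²) = √(1 − 1/1.13²) = 0.46568
p = γβm₀c = 1.13 × 0.46568 × 3727 MeV/c = 1960 MeV/c

p ≈ 1960 MeV/c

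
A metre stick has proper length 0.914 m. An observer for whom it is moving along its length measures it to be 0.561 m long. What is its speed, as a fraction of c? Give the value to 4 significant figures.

γ = L₀/L = 0.914/0.561 = 1.62923
β = √(1 − 1/γ²) = 0.7895

β ≈ 0.7895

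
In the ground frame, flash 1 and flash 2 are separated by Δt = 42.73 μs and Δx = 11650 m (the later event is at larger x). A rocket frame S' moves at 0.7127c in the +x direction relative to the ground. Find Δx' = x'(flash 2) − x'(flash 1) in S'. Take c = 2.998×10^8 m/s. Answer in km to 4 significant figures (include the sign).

Δx' ≈ 3.592 km

γ = 1/√(1 − 0.7127²) = 1.42558
Δx' = γ(Δx − vΔt) = 1.42558 × (11650 m − 0.7127×(2.998×10^8 m/s)×42.73×10^-6 s)
= 1.42558 × (2519.99 m) = 3.592 km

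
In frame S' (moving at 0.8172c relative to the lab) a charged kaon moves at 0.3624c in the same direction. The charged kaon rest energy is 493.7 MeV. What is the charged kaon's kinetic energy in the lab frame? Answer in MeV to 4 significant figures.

K ≈ 697.6 MeV

u_lab = (0.3624 + 0.8172)/(1 + 0.3624×0.8172) = 0.9100775
γ = 1/√(1 − 0.9100775²) = 2.41291
K = (γ − 1)m₀c² = (2.41291 − 1) × 493.7 = 1.41291 × 493.7 = 697.6 MeV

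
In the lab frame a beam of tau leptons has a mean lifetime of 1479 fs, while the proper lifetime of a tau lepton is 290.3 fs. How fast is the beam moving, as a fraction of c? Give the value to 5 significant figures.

γ = Δt/τ₀ = 1479/290.3 = 5.094730
β = √(1 − 1/γ²) = √(1 − 1/5.094730²) = 0.98055

β ≈ 0.98055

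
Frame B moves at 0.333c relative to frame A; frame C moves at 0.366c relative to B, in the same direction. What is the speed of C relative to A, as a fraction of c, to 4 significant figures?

u ≈ 0.6231c

Compose boost 2: (0.366 + 0.333)/(1 + 0.366×0.333) = 0.6990/1.12188 = 0.6231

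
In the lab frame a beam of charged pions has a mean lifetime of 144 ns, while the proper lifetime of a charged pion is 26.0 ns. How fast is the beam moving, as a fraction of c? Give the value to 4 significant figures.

γ = Δt/τ₀ = 144/26.0 = 5.53846
β = √(1 − 1/γ²) = √(1 − 1/5.53846²) = 0.9836

β ≈ 0.9836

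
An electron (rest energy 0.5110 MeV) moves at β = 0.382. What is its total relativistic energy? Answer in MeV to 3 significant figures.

E ≈ 0.553 MeV

γ = 1/√(1 − 0.382²) = 1.0821
E = γm₀c² = 1.0821 × 0.5110 MeV = 0.553 MeV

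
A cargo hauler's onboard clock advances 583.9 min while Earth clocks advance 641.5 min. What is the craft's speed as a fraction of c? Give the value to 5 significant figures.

γ = Δt/τ₀ = 641.5/583.9 = 1.098647
β = √(1 − 1/γ²) = √(1 − 1/1.098647²) = 0.41415

β ≈ 0.41415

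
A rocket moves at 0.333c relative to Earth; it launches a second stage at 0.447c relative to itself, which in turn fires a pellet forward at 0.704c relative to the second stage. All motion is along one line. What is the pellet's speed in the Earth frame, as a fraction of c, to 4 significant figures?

u ≈ 0.9357c

Compose boost 2: (0.447 + 0.333)/(1 + 0.447×0.333) = 0.7800/1.14885 = 0.678939
Compose boost 3: (0.704 + 0.678939)/(1 + 0.704×0.678939) = 1.38294/1.47797 = 0.9357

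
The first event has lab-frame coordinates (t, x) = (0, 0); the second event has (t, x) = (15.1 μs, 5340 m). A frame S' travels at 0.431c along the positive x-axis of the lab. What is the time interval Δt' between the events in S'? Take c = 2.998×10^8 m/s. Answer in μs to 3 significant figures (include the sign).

Δt' ≈ 8.23 μs

γ = 1/√(1 − 0.431²) = 1.1082
Δt' = γ(Δt − vΔx/c²) = 1.1082 × (15.1 μs − 0.431×5340 m / (2.998×10^8 m/s))
= 1.1082 × (7.4231 μs) = 8.23 μs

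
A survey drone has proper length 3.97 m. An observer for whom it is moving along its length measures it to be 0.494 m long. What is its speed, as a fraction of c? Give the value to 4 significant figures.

γ = L₀/L = 3.97/0.494 = 8.03644
β = √(1 − 1/γ²) = 0.9922

β ≈ 0.9922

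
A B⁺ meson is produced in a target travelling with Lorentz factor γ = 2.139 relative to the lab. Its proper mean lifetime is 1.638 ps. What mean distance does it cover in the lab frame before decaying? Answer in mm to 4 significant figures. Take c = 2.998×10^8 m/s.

d ≈ 0.9285 mm

β = √(1 − 1/γ²) = √(1 − 1/2.139²) = 0.883989
Dilated lifetime: Δt = γτ₀ = 2.139 × 1.638 ps = 3.50368 ps
d = vΔt = 0.883989c × 3.50368 ps = 2.65020×10^8 m/s × 3.50368×10^-12 s = 0.9285 mm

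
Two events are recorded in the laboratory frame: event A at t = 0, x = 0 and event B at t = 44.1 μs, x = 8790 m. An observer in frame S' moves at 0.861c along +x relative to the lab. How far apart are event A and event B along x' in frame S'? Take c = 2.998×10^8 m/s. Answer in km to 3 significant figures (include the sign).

Δx' ≈ -5.10 km

γ = 1/√(1 − 0.861²) = 1.9662
Δx' = γ(Δx − vΔt) = 1.9662 × (8790 m − 0.861×(2.998×10^8 m/s)×44.1×10^-6 s)
= 1.9662 × (-2593.4 m) = -5.10 km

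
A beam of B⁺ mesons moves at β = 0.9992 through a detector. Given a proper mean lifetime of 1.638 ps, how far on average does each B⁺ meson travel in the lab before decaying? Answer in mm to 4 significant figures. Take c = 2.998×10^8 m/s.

γ = 1/√(1 − 0.9992²) = 25.0050
Dilated lifetime: Δt = γτ₀ = 25.0050 × 1.638 ps = 40.9582 ps
d = vΔt = 0.9992c × 40.9582 ps = 2.99560×10^8 m/s × 4.09582×10^-11 s = 12.27 mm

d ≈ 12.27 mm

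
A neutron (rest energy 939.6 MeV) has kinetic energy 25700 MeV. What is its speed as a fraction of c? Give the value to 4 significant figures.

γ = 1 + K/(m₀c²) = 1 + 25700/939.6 = 28.3521
β = √(1 − 1/γ²) = 0.9994

β ≈ 0.9994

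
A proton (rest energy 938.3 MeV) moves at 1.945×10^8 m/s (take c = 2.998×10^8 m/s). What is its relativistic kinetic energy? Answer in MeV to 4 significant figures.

K ≈ 294.7 MeV

β = v/c = 1.945×10^8 / 2.998×10^8 = 0.648766
γ = 1/√(1 − 0.648766²) = 1.31408
K = (γ − 1)m₀c² = (1.31408 − 1) × 938.3 MeV = 0.314081 × 938.3 MeV = 294.7 MeV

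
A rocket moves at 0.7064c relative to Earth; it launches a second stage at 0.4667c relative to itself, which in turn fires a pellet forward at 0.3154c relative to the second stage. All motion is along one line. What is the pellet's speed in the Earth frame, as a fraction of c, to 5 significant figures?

Compose boost 2: (0.4667 + 0.7064)/(1 + 0.4667×0.7064) = 1.1731/1.329677 = 0.8822444
Compose boost 3: (0.3154 + 0.8822444)/(1 + 0.3154×0.8822444) = 1.197644/1.278260 = 0.93693

u ≈ 0.93693c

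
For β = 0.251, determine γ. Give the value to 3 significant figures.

γ ≈ 1.03

γ = 1/√(1 − β²) = 1/√(1 − 0.251²) = 1/√(0.93700) = 1.03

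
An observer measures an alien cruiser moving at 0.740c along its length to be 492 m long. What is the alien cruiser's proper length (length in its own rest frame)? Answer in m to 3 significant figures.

L₀ ≈ 731 m

γ = 1/√(1 − 0.740²) = 1.4868
L₀ = γL = 1.4868 × 492 = 731 m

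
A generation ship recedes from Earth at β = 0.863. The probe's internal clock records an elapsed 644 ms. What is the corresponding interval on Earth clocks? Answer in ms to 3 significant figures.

γ = 1/√(1 − 0.863²) = 1.9794
Time dilation: Δt = γτ₀ = 1.9794 × 644 ms = 1270 ms

Δt ≈ 1270 ms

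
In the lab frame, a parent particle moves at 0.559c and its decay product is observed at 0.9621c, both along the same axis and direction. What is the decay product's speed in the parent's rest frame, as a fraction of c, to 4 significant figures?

Inverse velocity addition: u' = (u − v)/(1 − uv/c²)
= (0.9621 − 0.559)/(1 − 0.9621×0.559) = 0.4031/0.462186 = 0.8722

u' ≈ 0.8722c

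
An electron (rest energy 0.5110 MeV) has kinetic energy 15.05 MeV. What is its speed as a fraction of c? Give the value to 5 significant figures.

β ≈ 0.99946

γ = 1 + K/(m₀c²) = 1 + 15.05/0.5110 = 30.45205
β = √(1 − 1/γ²) = 0.99946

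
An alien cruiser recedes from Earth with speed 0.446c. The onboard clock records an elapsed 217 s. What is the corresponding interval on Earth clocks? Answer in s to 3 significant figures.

γ = 1/√(1 − 0.446²) = 1.1173
Time dilation: Δt = γτ₀ = 1.1173 × 217 s = 242 s

Δt ≈ 242 s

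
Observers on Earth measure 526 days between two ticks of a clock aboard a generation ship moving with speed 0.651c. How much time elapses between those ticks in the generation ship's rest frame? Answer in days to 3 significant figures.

γ = 1/√(1 − 0.651²) = 1.3174
Proper time: τ₀ = Δt/γ = 526/1.3174 = 399 days

τ₀ ≈ 399 days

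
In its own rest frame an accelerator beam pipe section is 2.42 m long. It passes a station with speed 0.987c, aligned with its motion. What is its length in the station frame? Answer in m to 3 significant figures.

L ≈ 0.389 m

γ = 1/√(1 − 0.987²) = 6.2220
Length contraction: L = L₀/γ = 2.42/6.2220 = 0.389 m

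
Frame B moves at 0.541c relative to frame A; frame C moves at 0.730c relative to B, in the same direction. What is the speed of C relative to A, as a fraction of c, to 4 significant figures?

u ≈ 0.9112c

Compose boost 2: (0.730 + 0.541)/(1 + 0.730×0.541) = 1.271/1.39493 = 0.9112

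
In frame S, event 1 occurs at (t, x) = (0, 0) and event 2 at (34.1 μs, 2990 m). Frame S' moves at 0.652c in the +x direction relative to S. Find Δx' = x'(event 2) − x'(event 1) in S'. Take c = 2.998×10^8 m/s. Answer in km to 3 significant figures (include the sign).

γ = 1/√(1 − 0.652²) = 1.3189
Δx' = γ(Δx − vΔt) = 1.3189 × (2990 m − 0.652×(2.998×10^8 m/s)×34.1×10^-6 s)
= 1.3189 × (-3675.5 m) = -4.85 km

Δx' ≈ -4.85 km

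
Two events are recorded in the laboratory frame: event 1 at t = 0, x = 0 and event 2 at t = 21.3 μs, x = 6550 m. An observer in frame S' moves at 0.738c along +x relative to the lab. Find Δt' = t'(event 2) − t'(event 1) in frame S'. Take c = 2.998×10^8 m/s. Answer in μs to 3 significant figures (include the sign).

Δt' ≈ 7.67 μs

γ = 1/√(1 − 0.738²) = 1.4819
Δt' = γ(Δt − vΔx/c²) = 1.4819 × (21.3 μs − 0.738×6550 m / (2.998×10^8 m/s))
= 1.4819 × (5.1763 μs) = 7.67 μs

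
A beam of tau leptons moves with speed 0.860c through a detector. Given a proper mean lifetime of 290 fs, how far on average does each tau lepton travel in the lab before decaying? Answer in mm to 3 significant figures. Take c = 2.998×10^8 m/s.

γ = 1/√(1 − 0.860²) = 1.9597
Dilated lifetime: Δt = γτ₀ = 1.9597 × 290 fs = 568.30 fs
d = vΔt = 0.860c × 568.30 fs = 2.5783×10^8 m/s × 5.6830×10^-13 s = 0.147 mm

d ≈ 0.147 mm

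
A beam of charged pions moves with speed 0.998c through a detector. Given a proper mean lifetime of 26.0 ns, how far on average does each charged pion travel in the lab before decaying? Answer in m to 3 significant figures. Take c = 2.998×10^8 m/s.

γ = 1/√(1 − 0.998²) = 15.819
Dilated lifetime: Δt = γτ₀ = 15.819 × 26.0 ns = 411.30 ns
d = vΔt = 0.998c × 411.30 ns = 2.9920×10^8 m/s × 4.1130×10^-7 s = 123 m

d ≈ 123 m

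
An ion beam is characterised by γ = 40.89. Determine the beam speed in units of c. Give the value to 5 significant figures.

β = √(1 − 1/γ²) = √(1 − 1/40.89²) = √(0.9994019) = 0.99970

β ≈ 0.99970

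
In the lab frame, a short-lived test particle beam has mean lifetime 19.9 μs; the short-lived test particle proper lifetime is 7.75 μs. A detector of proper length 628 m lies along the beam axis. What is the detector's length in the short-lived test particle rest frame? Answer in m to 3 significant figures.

L ≈ 245 m

Time dilation ⇒ γ = Δt/τ₀ = 19.9/7.75 = 2.5677
Length contraction: L = L₀/γ = 628/2.5677 = 245 m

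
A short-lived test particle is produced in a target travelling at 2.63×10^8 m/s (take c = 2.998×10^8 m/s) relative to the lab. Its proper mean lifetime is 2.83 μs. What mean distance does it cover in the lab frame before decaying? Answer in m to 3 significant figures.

d ≈ 1550 m

β = v/c = 2.63×10^8 / 2.998×10^8 = 0.87725
γ = 1/√(1 − 0.87725²) = 2.0832
Dilated lifetime: Δt = γτ₀ = 2.0832 × 2.83 μs = 5.8955 μs
d = vΔt = 0.87725c × 5.8955 μs = 2.6300×10^8 m/s × 5.8955×10^-6 s = 1550 m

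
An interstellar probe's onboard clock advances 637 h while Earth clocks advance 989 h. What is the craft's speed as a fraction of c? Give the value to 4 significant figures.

β ≈ 0.7650

γ = Δt/τ₀ = 989/637 = 1.55259
β = √(1 − 1/γ²) = √(1 − 1/1.55259²) = 0.7650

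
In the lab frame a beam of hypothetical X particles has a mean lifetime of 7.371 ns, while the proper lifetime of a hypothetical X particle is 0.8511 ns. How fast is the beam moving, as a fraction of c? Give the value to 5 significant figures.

γ = Δt/τ₀ = 7.371/0.8511 = 8.660557
β = √(1 − 1/γ²) = √(1 − 1/8.660557²) = 0.99331

β ≈ 0.99331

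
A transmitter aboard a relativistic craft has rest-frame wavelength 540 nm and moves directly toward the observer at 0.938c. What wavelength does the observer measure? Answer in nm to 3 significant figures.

Relativistic Doppler: λ_obs = λ_src √((1−β)/(1+β))
= 540 × √(0.062000/1.9380) = 540 × 0.17886 = 96.6 nm

λ_obs ≈ 96.6 nm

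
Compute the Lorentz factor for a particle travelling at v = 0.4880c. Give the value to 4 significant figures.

γ = 1/√(1 − β²) = 1/√(1 − 0.4880²) = 1/√(0.761856) = 1.146

γ ≈ 1.146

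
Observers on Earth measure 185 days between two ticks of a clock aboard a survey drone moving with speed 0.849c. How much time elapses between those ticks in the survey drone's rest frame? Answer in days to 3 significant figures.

τ₀ ≈ 97.8 days

γ = 1/√(1 − 0.849²) = 1.8925
Proper time: τ₀ = Δt/γ = 185/1.8925 = 97.8 days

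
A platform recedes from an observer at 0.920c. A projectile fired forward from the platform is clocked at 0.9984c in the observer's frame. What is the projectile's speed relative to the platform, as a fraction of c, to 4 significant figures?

u' ≈ 0.9623c

Inverse velocity addition: u' = (u − v)/(1 − uv/c²)
= (0.9984 − 0.920)/(1 − 0.9984×0.920) = 0.07840/0.0814720 = 0.9623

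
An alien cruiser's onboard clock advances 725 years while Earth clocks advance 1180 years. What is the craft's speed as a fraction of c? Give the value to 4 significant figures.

β ≈ 0.7890

γ = Δt/τ₀ = 1180/725 = 1.62759
β = √(1 − 1/γ²) = √(1 − 1/1.62759²) = 0.7890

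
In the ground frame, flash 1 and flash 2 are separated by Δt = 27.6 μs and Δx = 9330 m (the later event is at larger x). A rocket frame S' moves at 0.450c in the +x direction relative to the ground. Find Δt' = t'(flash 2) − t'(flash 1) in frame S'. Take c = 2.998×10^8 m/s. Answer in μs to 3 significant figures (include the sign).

Δt' ≈ 15.2 μs

γ = 1/√(1 − 0.450²) = 1.1198
Δt' = γ(Δt − vΔx/c²) = 1.1198 × (27.6 μs − 0.450×9330 m / (2.998×10^8 m/s))
= 1.1198 × (13.596 μs) = 15.2 μs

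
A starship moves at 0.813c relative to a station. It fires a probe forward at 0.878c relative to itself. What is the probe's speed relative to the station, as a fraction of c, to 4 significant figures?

u ≈ 0.9867c

Relativistic velocity addition: u = (u' + v)/(1 + u'v/c²)
= (0.878 + 0.813)/(1 + 0.878×0.813) = 1.691/1.71381 = 0.9867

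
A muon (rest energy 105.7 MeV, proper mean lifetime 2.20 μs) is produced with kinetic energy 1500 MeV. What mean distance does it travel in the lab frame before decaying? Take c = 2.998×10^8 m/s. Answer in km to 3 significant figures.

γ = 1 + K/(m₀c²) = 1 + 1500/105.7 = 15.191
β = √(1 − 1/γ²) = 0.99783
Dilated lifetime: γτ₀ = 15.191 × 2.20 μs = 33.420 μs
d = βc·γτ₀ = 0.99783 × (2.998×10^8 m/s) × 3.3420×10^-5 s = 10.0 km

d ≈ 10.0 km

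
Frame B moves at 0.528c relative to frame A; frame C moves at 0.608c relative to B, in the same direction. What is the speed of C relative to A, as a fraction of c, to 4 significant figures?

Compose boost 2: (0.608 + 0.528)/(1 + 0.608×0.528) = 1.136/1.32102 = 0.8599

u ≈ 0.8599c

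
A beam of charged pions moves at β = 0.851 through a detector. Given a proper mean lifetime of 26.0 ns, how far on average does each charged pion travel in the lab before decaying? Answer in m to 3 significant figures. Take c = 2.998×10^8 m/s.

d ≈ 12.6 m

γ = 1/√(1 − 0.851²) = 1.9042
Dilated lifetime: Δt = γτ₀ = 1.9042 × 26.0 ns = 49.508 ns
d = vΔt = 0.851c × 49.508 ns = 2.5513×10^8 m/s × 4.9508×10^-8 s = 12.6 m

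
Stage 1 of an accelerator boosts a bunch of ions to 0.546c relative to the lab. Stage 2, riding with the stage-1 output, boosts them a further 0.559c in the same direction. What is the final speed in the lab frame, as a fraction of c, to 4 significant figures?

u ≈ 0.8466c

Compose boost 2: (0.559 + 0.546)/(1 + 0.559×0.546) = 1.105/1.30521 = 0.8466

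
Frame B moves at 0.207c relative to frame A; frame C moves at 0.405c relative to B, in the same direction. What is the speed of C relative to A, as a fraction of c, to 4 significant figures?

Compose boost 2: (0.405 + 0.207)/(1 + 0.405×0.207) = 0.6120/1.08384 = 0.5647

u ≈ 0.5647c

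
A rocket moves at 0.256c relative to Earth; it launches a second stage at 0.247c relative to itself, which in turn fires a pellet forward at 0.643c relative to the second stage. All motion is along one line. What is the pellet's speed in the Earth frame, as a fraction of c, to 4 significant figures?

Compose boost 2: (0.247 + 0.256)/(1 + 0.247×0.256) = 0.5030/1.06323 = 0.473086
Compose boost 3: (0.643 + 0.473086)/(1 + 0.643×0.473086) = 1.11609/1.30419 = 0.8558

u ≈ 0.8558c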